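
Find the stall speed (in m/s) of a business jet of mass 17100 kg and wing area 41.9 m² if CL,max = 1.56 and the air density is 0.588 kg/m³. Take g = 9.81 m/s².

V_stall = 93.4 m/s

At stall, lift equals weight: L = W = m·g = 17100 × 9.81 = 1.678×10^5 N.
From L = ½ρV²S·CL,max = W: V_stall = √(2W/(ρSCL,max)) = √(2·1.678×10^5/(0.588·41.9·1.56))
V_stall = √8729 = 93.4 m/s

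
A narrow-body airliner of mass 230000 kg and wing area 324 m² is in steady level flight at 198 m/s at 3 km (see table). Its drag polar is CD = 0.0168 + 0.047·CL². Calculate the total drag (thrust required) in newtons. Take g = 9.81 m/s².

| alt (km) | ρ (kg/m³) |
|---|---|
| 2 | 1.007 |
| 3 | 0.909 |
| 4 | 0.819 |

At 3 km, from the table: ρ = 0.909 kg/m³.
Weight W = mg = 230000 × 9.81 = 2.2563×10^6 N; in level flight L = W.
q = ½ρv² = ½ × 0.909 × 198² = 17820 Pa.
Required CL = L/(qS) = 2.2563×10^6/(17820·324) = 0.3908.
CD = 0.0168 + 0.047 × 0.3908² = 0.02398.
D = q·S·CD = 17820 × 324 × 0.02398 = 1.384×10^5 N

D = 1.38×10^5 N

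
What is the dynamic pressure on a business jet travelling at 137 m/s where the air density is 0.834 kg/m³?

q = 7830 Pa

q = ½ρv² = ½ × 0.834 × 137² = 7830 Pa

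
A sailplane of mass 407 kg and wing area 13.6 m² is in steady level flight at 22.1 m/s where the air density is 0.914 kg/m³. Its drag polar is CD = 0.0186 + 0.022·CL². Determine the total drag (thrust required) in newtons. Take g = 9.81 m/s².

Weight W = mg = 407 × 9.81 = 3992.7 N; in level flight L = W.
q = ½ρv² = ½ × 0.914 × 22.1² = 223.2 Pa.
Required CL = L/(qS) = 3992.7/(223.2·13.6) = 1.315.
CD = 0.0186 + 0.022 × 1.315² = 0.05666.
D = q·S·CD = 223.2 × 13.6 × 0.05666 = 172 N

D = 172 N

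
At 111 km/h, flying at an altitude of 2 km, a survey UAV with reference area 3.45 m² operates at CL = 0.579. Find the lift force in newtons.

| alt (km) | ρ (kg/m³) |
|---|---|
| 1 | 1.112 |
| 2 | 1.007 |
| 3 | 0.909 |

L = 956 N

At 2 km, from the table: ρ = 1.007 kg/m³.
Convert speed: v = 111 km/h ÷ 3.6 = 30.83 m/s.
L = ½ρv²S·CL = ½ × 1.007 × 30.83² × 3.45 × 0.579 = 956 N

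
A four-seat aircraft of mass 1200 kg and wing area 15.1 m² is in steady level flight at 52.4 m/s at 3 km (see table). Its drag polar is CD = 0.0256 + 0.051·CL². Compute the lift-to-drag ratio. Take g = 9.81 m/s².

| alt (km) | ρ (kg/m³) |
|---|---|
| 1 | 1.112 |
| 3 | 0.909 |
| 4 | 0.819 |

L/D = 13.7

At 3 km, from the table: ρ = 0.909 kg/m³.
Level flight ⇒ L = W = m·g = 1200 × 9.81 = 11772 N.
q = ½ρv² = ½ × 0.909 × 52.4² = 1248 Pa.
Required CL = L/(qS) = 11772/(1248·15.1) = 0.6247.
CD = 0.0256 + 0.051 × 0.6247² = 0.0455.
L/D = CL/CD = 0.6247 / 0.0455 = 13.7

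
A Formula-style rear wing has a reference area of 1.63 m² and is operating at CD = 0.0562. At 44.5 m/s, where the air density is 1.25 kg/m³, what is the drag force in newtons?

D = 113 N

Dynamic pressure q = ½ρv² = ½ × 1.25 × 44.5² = 1238 Pa.
D = q·S·CD = 1238 × 1.63 × 0.0562 = 113 N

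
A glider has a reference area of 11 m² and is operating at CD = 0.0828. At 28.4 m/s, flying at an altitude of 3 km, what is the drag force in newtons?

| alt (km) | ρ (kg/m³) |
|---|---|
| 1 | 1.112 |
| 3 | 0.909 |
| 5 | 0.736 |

D = 334 N

At 3 km, from the table: ρ = 0.909 kg/m³.
Dynamic pressure q = ½ρv² = ½ × 0.909 × 28.4² = 366.6 Pa.
D = q·S·CD = 366.6 × 11 × 0.0828 = 334 N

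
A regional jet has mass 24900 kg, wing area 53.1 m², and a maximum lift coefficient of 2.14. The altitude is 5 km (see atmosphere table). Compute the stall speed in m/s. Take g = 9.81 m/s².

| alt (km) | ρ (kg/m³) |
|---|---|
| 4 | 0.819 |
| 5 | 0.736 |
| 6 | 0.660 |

V_stall = 76.4 m/s

At 5 km, from the table: ρ = 0.736 kg/m³.
Weight W = mg = 24900 × 9.81 = 2.443×10^5 N.
V_stall = √(2W/(ρ·S·CL,max)) = √(2 × 2.443×10^5 / (0.736 × 53.1 × 2.14))
V_stall = √5841 = 76.4 m/s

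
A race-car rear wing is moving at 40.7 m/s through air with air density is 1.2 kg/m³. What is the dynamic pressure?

q = 994 Pa

q = ½ρv² = ½ × 1.2 × 40.7² = 994 Pa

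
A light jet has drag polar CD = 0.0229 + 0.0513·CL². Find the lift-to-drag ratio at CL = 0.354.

CD = 0.0229 + 0.0513 × 0.354² = 0.02933
L/D = CL/CD = 0.354 / 0.02933 = 12.1

L/D = 12.1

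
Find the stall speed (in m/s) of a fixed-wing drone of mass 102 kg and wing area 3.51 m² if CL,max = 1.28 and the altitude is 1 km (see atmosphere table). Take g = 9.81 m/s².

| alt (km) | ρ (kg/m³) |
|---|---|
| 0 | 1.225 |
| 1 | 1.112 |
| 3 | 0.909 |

V_stall = 20 m/s

At 1 km, from the table: ρ = 1.112 kg/m³.
Stall occurs when L = W at CL,max. W = mg = 102 × 9.81 = 1001 N.
From L = ½ρV²S·CL,max = W: V_stall = √(2W/(ρSCL,max)) = √(2·1001/(1.112·3.51·1.28))
V_stall = √400.6 = 20 m/s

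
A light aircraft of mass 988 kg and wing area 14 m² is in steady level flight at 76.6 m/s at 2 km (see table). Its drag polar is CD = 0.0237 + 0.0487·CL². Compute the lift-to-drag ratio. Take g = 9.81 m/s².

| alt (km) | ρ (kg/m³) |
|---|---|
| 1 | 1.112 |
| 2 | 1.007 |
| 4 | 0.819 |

At 2 km, from the table: ρ = 1.007 kg/m³.
In steady level flight, lift balances weight: W = mg = 988 × 9.81 = 9692.3 N.
Dynamic pressure q = 0.5 × 1.007 × 76.6² = 2954 Pa.
CL = W/(q·S) = 9692.3 / (2954 × 14) = 0.2343.
CD = 0.0237 + 0.0487 × 0.2343² = 0.02637.
L/D = CL/CD = 0.2343 / 0.02637 = 8.89

L/D = 8.89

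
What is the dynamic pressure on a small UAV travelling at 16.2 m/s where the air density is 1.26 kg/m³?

q = 165 Pa

q = ½ρv² = ½ × 1.26 × 16.2² = 165 Pa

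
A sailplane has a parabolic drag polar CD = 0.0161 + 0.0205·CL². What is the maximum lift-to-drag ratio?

For CD = CD0 + K·CL², (L/D)max occurs at CL* = √(CD0/K) and equals 1/(2√(K·CD0)).
(L/D)max = 1/(2√(0.0205 × 0.0161)) = 1/(2 × 0.01817) = 27.5

(L/D)max = 27.5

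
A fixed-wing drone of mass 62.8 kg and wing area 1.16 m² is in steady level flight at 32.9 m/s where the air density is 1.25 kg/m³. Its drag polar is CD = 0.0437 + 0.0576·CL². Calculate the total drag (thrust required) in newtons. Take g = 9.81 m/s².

Weight W = mg = 62.8 × 9.81 = 616.07 N; in level flight L = W.
q = ½ρv² = ½ × 1.25 × 32.9² = 676.5 Pa.
Required CL = L/(qS) = 616.07/(676.5·1.16) = 0.7851.
CD = 0.0437 + 0.0576 × 0.7851² = 0.0792.
D = q·S·CD = 676.5 × 1.16 × 0.0792 = 62.15 N

D = 62.2 N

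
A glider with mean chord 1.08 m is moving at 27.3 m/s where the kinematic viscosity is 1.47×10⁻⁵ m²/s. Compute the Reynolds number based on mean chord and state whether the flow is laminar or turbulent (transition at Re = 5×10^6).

Re = v·c/ν = 27.3 × 1.08 / (1.47×10⁻⁵) = 2.01×10^6
Since 2.01×10^6 < 5×10^6, the flow is laminar.

Re = 2.01×10^6 (laminar)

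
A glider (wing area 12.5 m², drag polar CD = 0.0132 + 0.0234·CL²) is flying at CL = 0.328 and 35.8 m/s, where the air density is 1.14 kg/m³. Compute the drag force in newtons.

D = 144 N

CD = 0.0132 + 0.0234 × 0.328² = 0.01572
D = ½ρv²S·CD = ½ × 1.14 × 35.8² × 12.5 × 0.01572 = 144 N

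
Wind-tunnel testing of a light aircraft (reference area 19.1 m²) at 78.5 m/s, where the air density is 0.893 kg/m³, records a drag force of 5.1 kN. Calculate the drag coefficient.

From D = ½ρv²S·CD, rearranging gives CD = 2D/(ρv²S).
CD = 2 × 5100 / (0.893 × 78.5² × 19.1) = 0.097

CD = 0.097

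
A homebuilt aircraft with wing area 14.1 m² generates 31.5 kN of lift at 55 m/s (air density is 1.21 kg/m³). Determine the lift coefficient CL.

CL = 1.22

From L = ½ρv²S·CL, rearranging gives CL = 2L/(ρv²S).
CL = 2 × 31500 / (1.21 × 55² × 14.1) = 1.22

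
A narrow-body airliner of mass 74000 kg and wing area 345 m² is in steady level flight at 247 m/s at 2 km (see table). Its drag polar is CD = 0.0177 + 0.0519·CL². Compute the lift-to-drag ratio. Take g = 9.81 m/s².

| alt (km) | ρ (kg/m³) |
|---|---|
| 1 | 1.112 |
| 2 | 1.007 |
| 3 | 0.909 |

At 2 km, from the table: ρ = 1.007 kg/m³.
Weight W = mg = 74000 × 9.81 = 7.2594×10^5 N; in level flight L = W.
q = ½ρv² = ½ × 1.007 × 247² = 30720 Pa.
Required CL = L/(qS) = 7.2594×10^5/(30720·345) = 0.0685.
CD = 0.0177 + 0.0519 × 0.0685² = 0.01794.
L/D = CL/CD = 0.0685 / 0.01794 = 3.82

L/D = 3.82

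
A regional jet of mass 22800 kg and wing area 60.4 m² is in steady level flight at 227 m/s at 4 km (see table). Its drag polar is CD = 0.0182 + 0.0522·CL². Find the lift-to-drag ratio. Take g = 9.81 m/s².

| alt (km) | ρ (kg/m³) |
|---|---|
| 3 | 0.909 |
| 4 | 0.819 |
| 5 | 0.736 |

At 4 km, from the table: ρ = 0.819 kg/m³.
Level flight ⇒ L = W = m·g = 22800 × 9.81 = 2.2367×10^5 N.
q = ½ρv² = ½ × 0.819 × 227² = 21100 Pa.
CL = W/(q·S) = 2.2367×10^5 / (21100 × 60.4) = 0.1755.
CD = 0.0182 + 0.0522 × 0.1755² = 0.01981.
L/D = CL/CD = 0.1755 / 0.01981 = 8.86

L/D = 8.86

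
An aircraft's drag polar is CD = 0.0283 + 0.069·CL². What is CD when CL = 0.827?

CD = 0.0283 + 0.069 × 0.827² = 0.0283 + 0.04719 = 0.0755

CD = 0.0755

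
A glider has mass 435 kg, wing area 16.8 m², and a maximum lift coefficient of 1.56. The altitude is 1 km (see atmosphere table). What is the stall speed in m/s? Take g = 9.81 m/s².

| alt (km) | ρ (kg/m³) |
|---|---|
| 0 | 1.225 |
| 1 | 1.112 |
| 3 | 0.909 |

At 1 km, from the table: ρ = 1.112 kg/m³.
Stall occurs when L = W at CL,max. W = mg = 435 × 9.81 = 4267 N.
V_stall = √(2W/(ρ·S·CL,max)) = √(2 × 4267 / (1.112 × 16.8 × 1.56))
V_stall = √292.9 = 17.1 m/s

V_stall = 17.1 m/s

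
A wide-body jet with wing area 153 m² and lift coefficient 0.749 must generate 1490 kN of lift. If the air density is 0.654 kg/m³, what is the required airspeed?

v = 199 m/s

L = ½ρv²S·CL ⇒ v = √(2L/(ρ·S·CL))
v = √(2 × 1.49×10^6 / (0.654 × 153 × 0.749)) = √39760 = 199 m/s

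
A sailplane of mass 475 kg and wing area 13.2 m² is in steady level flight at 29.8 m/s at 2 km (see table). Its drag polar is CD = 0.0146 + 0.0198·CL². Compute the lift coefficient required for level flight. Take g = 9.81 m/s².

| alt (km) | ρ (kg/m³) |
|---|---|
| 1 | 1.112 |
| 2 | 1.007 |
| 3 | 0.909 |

At 2 km, from the table: ρ = 1.007 kg/m³.
In steady level flight, lift balances weight: W = mg = 475 × 9.81 = 4659.8 N.
Dynamic pressure q = 0.5 × 1.007 × 29.8² = 447.1 Pa.
CL = W/(q·S) = 4659.8 / (447.1 × 13.2) = 0.7895.

CL = 0.79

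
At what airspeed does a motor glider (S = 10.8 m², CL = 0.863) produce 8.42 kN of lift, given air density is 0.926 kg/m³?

v = 44.2 m/s

L = ½ρv²S·CL ⇒ v = √(2L/(ρ·S·CL))
v = √(2 × 8420 / (0.926 × 10.8 × 0.863)) = √1951 = 44.2 m/s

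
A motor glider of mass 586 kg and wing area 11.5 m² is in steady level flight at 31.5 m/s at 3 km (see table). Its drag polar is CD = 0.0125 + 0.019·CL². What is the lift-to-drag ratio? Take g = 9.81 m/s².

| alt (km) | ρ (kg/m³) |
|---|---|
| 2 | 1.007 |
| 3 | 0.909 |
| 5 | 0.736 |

L/D = 30.9

At 3 km, from the table: ρ = 0.909 kg/m³.
Weight W = mg = 586 × 9.81 = 5748.7 N; in level flight L = W.
q = ½ρv² = ½ × 0.909 × 31.5² = 451 Pa.
CL = 2W/(ρv²S) = 2×5748.7/(0.909×31.5²×11.5) = 1.108.
CD = 0.0125 + 0.019 × 1.108² = 0.03584.
L/D = CL/CD = 1.108 / 0.03584 = 30.9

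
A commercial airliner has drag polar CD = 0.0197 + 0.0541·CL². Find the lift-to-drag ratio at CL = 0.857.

CD = 0.0197 + 0.0541 × 0.857² = 0.05943
L/D = CL/CD = 0.857 / 0.05943 = 14.4

L/D = 14.4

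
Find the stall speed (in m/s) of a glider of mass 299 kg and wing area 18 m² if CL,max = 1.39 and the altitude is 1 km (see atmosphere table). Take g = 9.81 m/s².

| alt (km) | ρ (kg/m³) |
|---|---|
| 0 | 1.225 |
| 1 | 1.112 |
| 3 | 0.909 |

V_stall = 14.5 m/s

At 1 km, from the table: ρ = 1.112 kg/m³.
Weight W = mg = 299 × 9.81 = 2933 N.
V_stall = √(2W/(ρ·S·CL,max)) = √(2 × 2933 / (1.112 × 18 × 1.39))
V_stall = √210.9 = 14.5 m/s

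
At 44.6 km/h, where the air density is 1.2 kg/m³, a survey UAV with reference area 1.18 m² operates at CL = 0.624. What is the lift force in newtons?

L = 67.8 N

Convert speed: v = 44.6 km/h ÷ 3.6 = 12.39 m/s.
L = ½ρv²S·CL = ½ × 1.2 × 12.39² × 1.18 × 0.624 = 67.8 N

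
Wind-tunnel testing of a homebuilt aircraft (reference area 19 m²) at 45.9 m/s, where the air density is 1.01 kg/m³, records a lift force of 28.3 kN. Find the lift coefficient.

CL = 1.4

From L = ½ρv²S·CL, rearranging gives CL = 2L/(ρv²S).
CL = 2 × 28300 / (1.01 × 45.9² × 19) = 1.4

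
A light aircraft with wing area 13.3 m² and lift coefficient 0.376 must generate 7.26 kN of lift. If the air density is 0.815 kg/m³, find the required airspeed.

L = ½ρv²S·CL ⇒ v = √(2L/(ρ·S·CL))
v = √(2 × 7260 / (0.815 × 13.3 × 0.376)) = √3563 = 59.7 m/s

v = 59.7 m/s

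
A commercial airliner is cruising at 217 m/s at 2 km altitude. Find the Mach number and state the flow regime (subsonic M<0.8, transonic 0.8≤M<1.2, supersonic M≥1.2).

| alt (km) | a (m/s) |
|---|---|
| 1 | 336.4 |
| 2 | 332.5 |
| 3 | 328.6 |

At 2 km, from the table: a = 332.5 m/s.
M = v/a = 217 / 332.5 = 0.653
M = 0.653 → subsonic.

M = 0.653 (subsonic)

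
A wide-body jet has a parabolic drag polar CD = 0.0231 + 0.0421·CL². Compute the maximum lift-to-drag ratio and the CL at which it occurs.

For CD = CD0 + K·CL², (L/D)max occurs at CL* = √(CD0/K) and equals 1/(2√(K·CD0)).
(L/D)max = 1/(2√(0.0421 × 0.0231)) = 1/(2 × 0.03119) = 16
CL* = √(0.0231/0.0421) = 0.741

(L/D)max = 16, at CL = 0.741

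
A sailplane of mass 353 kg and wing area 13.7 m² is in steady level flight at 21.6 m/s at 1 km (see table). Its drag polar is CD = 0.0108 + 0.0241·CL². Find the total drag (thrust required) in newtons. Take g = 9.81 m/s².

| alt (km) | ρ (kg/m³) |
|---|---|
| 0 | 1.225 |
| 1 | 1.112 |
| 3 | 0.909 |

D = 120 N

At 1 km, from the table: ρ = 1.112 kg/m³.
In steady level flight, lift balances weight: W = mg = 353 × 9.81 = 3462.9 N.
Dynamic pressure q = 0.5 × 1.112 × 21.6² = 259.4 Pa.
CL = W/(q·S) = 3462.9 / (259.4 × 13.7) = 0.9744.
CD = 0.0108 + 0.0241 × 0.9744² = 0.03368.
D = q·S·CD = 259.4 × 13.7 × 0.03368 = 119.7 N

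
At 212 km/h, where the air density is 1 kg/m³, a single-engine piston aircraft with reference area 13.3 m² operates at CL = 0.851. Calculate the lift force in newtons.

L = 19600 N

Convert speed: v = 212 km/h ÷ 3.6 = 58.89 m/s.
Dynamic pressure q = ½ρv² = ½ × 1 × 58.89² = 1734 Pa.
L = q·S·CL = 1734 × 13.3 × 0.851 = 19600 N ≈ 19.6 kN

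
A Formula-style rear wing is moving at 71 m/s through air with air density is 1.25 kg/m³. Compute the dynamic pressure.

q = ½ρv² = ½ × 1.25 × 71² = 3150 Pa

q = 3150 Pa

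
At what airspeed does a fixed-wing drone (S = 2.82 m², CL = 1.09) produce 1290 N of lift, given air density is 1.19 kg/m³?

L = ½ρv²S·CL ⇒ v = √(2L/(ρ·S·CL))
v = √(2 × 1290 / (1.19 × 2.82 × 1.09)) = √705.3 = 26.6 m/s

v = 26.6 m/s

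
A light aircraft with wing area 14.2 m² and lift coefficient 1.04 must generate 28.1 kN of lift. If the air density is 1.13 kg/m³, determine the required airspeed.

L = ½ρv²S·CL ⇒ v = √(2L/(ρ·S·CL))
v = √(2 × 28100 / (1.13 × 14.2 × 1.04)) = √3368 = 58 m/s

v = 58 m/s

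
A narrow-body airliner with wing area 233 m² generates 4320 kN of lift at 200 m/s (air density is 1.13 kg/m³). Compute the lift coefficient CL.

From L = ½ρv²S·CL, rearranging gives CL = 2L/(ρv²S).
CL = 2 × 4.32×10^6 / (1.13 × 200² × 233) = 0.82

CL = 0.82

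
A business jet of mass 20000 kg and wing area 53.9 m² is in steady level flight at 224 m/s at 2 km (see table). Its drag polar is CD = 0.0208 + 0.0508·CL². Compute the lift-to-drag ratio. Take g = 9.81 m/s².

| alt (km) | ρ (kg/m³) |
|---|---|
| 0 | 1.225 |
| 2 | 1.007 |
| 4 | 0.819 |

L/D = 6.59

At 2 km, from the table: ρ = 1.007 kg/m³.
Level flight ⇒ L = W = m·g = 20000 × 9.81 = 1.962×10^5 N.
Dynamic pressure q = 0.5 × 1.007 × 224² = 25260 Pa.
Required CL = L/(qS) = 1.962×10^5/(25260·53.9) = 0.1441.
CD = 0.0208 + 0.0508 × 0.1441² = 0.02185.
L/D = CL/CD = 0.1441 / 0.02185 = 6.59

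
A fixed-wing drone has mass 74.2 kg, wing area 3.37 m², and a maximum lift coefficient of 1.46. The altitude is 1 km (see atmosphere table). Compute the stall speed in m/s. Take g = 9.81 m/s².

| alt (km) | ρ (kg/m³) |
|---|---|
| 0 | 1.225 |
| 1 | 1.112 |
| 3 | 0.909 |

At 1 km, from the table: ρ = 1.112 kg/m³.
Stall occurs when L = W at CL,max. W = mg = 74.2 × 9.81 = 727.9 N.
From L = ½ρV²S·CL,max = W: V_stall = √(2W/(ρSCL,max)) = √(2·727.9/(1.112·3.37·1.46))
V_stall = √266.1 = 16.3 m/s

V_stall = 16.3 m/s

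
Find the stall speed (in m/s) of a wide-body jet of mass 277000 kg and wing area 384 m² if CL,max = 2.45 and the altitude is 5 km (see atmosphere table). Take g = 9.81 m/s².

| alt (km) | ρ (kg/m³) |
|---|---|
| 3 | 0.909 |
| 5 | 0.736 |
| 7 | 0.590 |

At 5 km, from the table: ρ = 0.736 kg/m³.
Weight W = mg = 277000 × 9.81 = 2.717×10^6 N.
From L = ½ρV²S·CL,max = W: V_stall = √(2W/(ρSCL,max)) = √(2·2.717×10^6/(0.736·384·2.45))
V_stall = √7849 = 88.6 m/s

V_stall = 88.6 m/s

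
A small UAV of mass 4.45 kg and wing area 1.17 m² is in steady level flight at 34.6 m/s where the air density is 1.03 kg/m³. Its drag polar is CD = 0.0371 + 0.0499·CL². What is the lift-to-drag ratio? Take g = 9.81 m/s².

Level flight ⇒ L = W = m·g = 4.45 × 9.81 = 43.655 N.
Dynamic pressure q = 0.5 × 1.03 × 34.6² = 616.5 Pa.
CL = 2W/(ρv²S) = 2×43.655/(1.03×34.6²×1.17) = 0.06052.
CD = 0.0371 + 0.0499 × 0.06052² = 0.03728.
L/D = CL/CD = 0.06052 / 0.03728 = 1.62

L/D = 1.62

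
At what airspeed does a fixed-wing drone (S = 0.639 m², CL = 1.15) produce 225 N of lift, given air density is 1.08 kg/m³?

L = ½ρv²S·CL ⇒ v = √(2L/(ρ·S·CL))
v = √(2 × 225 / (1.08 × 0.639 × 1.15)) = √567 = 23.8 m/s

v = 23.8 m/s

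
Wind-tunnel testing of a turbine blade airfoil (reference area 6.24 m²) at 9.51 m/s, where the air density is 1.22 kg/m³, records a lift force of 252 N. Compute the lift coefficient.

From L = ½ρv²S·CL, rearranging gives CL = 2L/(ρv²S).
CL = 2 × 252 / (1.22 × 9.51² × 6.24) = 0.732

CL = 0.732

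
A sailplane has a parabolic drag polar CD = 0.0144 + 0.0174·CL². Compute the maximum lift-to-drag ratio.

(L/D)max = 31.6

For CD = CD0 + K·CL², (L/D)max occurs at CL* = √(CD0/K) and equals 1/(2√(K·CD0)).
(L/D)max = 1/(2√(0.0174 × 0.0144)) = 1/(2 × 0.01583) = 31.6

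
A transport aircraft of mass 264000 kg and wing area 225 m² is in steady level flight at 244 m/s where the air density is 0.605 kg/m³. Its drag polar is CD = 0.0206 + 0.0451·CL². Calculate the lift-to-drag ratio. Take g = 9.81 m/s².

L/D = 16.4

Weight W = mg = 264000 × 9.81 = 2.5898×10^6 N; in level flight L = W.
Dynamic pressure q = 0.5 × 0.605 × 244² = 18010 Pa.
CL = W/(q·S) = 2.5898×10^6 / (18010 × 225) = 0.6391.
CD = 0.0206 + 0.0451 × 0.6391² = 0.03902.
L/D = CL/CD = 0.6391 / 0.03902 = 16.4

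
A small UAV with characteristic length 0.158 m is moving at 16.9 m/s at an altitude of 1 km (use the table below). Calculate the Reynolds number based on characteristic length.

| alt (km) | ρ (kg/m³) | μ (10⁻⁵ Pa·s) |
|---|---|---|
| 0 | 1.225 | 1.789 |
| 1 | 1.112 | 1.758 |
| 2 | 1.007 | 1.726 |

Re = 1.69×10^5

At 1 km, from the table: ρ = 1.112 kg/m³, μ = 1.758×10⁻⁵ Pa·s.
Re = ρ·v·c/μ = 1.112 × 16.9 × 0.158 / (1.758×10⁻⁵) = 1.69×10^5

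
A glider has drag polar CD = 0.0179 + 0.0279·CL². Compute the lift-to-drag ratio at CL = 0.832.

L/D = 22.4

CD = 0.0179 + 0.0279 × 0.832² = 0.03721
L/D = CL/CD = 0.832 / 0.03721 = 22.4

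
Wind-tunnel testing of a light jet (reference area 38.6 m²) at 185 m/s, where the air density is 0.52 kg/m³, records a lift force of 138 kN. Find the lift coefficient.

CL = 0.402

From L = ½ρv²S·CL, rearranging gives CL = 2L/(ρv²S).
CL = 2 × 1.38×10^5 / (0.52 × 185² × 38.6) = 0.402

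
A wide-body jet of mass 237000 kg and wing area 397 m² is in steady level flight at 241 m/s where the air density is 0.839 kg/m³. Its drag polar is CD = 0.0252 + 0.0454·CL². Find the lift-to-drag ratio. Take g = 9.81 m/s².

L/D = 8.64

Weight W = mg = 237000 × 9.81 = 2.325×10^6 N; in level flight L = W.
q = ½ρv² = ½ × 0.839 × 241² = 24360 Pa.
CL = W/(q·S) = 2.325×10^6 / (24360 × 397) = 0.2404.
CD = 0.0252 + 0.0454 × 0.2404² = 0.02782.
L/D = CL/CD = 0.2404 / 0.02782 = 8.64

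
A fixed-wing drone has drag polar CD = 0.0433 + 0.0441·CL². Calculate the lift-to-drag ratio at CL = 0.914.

CD = 0.0433 + 0.0441 × 0.914² = 0.08014
L/D = CL/CD = 0.914 / 0.08014 = 11.4

L/D = 11.4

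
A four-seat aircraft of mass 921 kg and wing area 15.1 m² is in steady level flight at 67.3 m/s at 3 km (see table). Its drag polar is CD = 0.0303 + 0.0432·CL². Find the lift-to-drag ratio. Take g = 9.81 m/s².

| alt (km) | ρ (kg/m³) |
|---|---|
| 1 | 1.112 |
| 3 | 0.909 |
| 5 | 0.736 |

L/D = 8.56

At 3 km, from the table: ρ = 0.909 kg/m³.
In steady level flight, lift balances weight: W = mg = 921 × 9.81 = 9035 N.
Dynamic pressure q = 0.5 × 0.909 × 67.3² = 2059 Pa.
CL = 2W/(ρv²S) = 2×9035/(0.909×67.3²×15.1) = 0.2907.
CD = 0.0303 + 0.0432 × 0.2907² = 0.03395.
L/D = CL/CD = 0.2907 / 0.03395 = 8.56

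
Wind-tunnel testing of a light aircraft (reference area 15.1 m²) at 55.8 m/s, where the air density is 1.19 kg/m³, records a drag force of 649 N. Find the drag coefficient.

CD = 0.0232

From D = ½ρv²S·CD, rearranging gives CD = 2D/(ρv²S).
CD = 2 × 649 / (1.19 × 55.8² × 15.1) = 0.0232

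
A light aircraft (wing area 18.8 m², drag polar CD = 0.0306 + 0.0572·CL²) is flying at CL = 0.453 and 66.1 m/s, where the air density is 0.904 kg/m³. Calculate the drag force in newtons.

CD = 0.0306 + 0.0572 × 0.453² = 0.04234
D = ½ρv²S·CD = ½ × 0.904 × 66.1² × 18.8 × 0.04234 = 1570 N

D = 1570 N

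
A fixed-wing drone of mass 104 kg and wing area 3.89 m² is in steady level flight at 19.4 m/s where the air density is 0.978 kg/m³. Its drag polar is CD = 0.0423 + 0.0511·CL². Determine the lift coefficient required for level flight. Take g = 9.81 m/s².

Level flight ⇒ L = W = m·g = 104 × 9.81 = 1020.2 N.
Dynamic pressure q = 0.5 × 0.978 × 19.4² = 184 Pa.
CL = W/(q·S) = 1020.2 / (184 × 3.89) = 1.425.

CL = 1.43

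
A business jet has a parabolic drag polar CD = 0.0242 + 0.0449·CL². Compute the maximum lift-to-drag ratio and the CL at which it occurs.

For CD = CD0 + K·CL², (L/D)max occurs at CL* = √(CD0/K) and equals 1/(2√(K·CD0)).
(L/D)max = 1/(2√(0.0449 × 0.0242)) = 1/(2 × 0.03296) = 15.2
CL* = √(0.0242/0.0449) = 0.734

(L/D)max = 15.2, at CL = 0.734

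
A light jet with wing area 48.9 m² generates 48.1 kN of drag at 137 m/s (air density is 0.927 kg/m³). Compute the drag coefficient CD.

From D = ½ρv²S·CD, rearranging gives CD = 2D/(ρv²S).
CD = 2 × 48100 / (0.927 × 137² × 48.9) = 0.113

CD = 0.113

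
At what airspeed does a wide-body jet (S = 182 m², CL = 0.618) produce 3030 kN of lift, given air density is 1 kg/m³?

L = ½ρv²S·CL ⇒ v = √(2L/(ρ·S·CL))
v = √(2 × 3.03×10^6 / (1 × 182 × 0.618)) = √53880 = 232 m/s

v = 232 m/s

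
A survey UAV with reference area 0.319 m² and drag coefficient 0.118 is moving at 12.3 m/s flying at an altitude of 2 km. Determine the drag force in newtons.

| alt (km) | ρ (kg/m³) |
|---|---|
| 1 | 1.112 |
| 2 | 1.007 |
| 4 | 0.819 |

At 2 km, from the table: ρ = 1.007 kg/m³.
D = ½ρv²S·CD = ½ × 1.007 × 12.3² × 0.319 × 0.118 = 2.87 N

D = 2.87 N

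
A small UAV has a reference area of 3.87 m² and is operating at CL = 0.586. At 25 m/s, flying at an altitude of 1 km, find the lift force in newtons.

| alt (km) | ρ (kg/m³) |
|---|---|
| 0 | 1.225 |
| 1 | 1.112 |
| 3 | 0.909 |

At 1 km, from the table: ρ = 1.112 kg/m³.
Dynamic pressure q = ½ρv² = ½ × 1.112 × 25² = 347.5 Pa.
L = q·S·CL = 347.5 × 3.87 × 0.586 = 788 N

L = 788 N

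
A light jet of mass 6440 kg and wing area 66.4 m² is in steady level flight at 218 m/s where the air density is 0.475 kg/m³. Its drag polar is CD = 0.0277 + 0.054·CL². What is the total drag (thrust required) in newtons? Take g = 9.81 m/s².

Weight W = mg = 6440 × 9.81 = 63176 N; in level flight L = W.
Dynamic pressure q = 0.5 × 0.475 × 218² = 11290 Pa.
Required CL = L/(qS) = 63176/(11290·66.4) = 0.0843.
CD = 0.0277 + 0.054 × 0.0843² = 0.02808.
D = q·S·CD = 11290 × 66.4 × 0.02808 = 21050 N

D = 21000 N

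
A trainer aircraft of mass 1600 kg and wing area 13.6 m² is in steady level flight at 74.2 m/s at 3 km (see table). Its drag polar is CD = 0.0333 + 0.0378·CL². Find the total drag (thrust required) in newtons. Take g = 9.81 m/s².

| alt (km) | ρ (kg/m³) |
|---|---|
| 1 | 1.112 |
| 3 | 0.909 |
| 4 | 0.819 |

At 3 km, from the table: ρ = 0.909 kg/m³.
Weight W = mg = 1600 × 9.81 = 15696 N; in level flight L = W.
Dynamic pressure q = 0.5 × 0.909 × 74.2² = 2502 Pa.
CL = W/(q·S) = 15696 / (2502 × 13.6) = 0.4612.
CD = 0.0333 + 0.0378 × 0.4612² = 0.04134.
D = q·S·CD = 2502 × 13.6 × 0.04134 = 1407 N

D = 1410 N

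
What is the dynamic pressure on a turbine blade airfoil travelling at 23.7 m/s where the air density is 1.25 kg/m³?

q = ½ρv² = ½ × 1.25 × 23.7² = 351 Pa

q = 351 Pa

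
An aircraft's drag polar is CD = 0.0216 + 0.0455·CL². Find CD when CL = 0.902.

CD = 0.0586

CD = 0.0216 + 0.0455 × 0.902² = 0.0216 + 0.03702 = 0.0586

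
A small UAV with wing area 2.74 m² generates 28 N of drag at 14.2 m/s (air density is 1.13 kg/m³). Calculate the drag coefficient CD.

CD = 0.0897

From D = ½ρv²S·CD, rearranging gives CD = 2D/(ρv²S).
CD = 2 × 28 / (1.13 × 14.2² × 2.74) = 0.0897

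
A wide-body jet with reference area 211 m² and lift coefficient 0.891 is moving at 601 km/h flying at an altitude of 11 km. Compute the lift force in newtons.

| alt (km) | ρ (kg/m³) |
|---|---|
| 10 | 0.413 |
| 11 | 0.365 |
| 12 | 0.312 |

L = 9.56×10^5 N

At 11 km, from the table: ρ = 0.365 kg/m³.
Convert speed: v = 601 km/h ÷ 3.6 = 166.9 m/s.
L = ½ρv²S·CL = ½ × 0.365 × 166.9² × 211 × 0.891 = 9.56×10^5 N ≈ 956 kN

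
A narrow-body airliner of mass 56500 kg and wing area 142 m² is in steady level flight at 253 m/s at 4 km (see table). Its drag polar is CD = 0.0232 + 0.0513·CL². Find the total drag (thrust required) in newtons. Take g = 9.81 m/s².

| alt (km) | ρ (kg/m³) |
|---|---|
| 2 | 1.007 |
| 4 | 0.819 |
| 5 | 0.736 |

D = 90600 N

At 4 km, from the table: ρ = 0.819 kg/m³.
In steady level flight, lift balances weight: W = mg = 56500 × 9.81 = 5.5426×10^5 N.
q = ½ρv² = ½ × 0.819 × 253² = 26210 Pa.
CL = W/(q·S) = 5.5426×10^5 / (26210 × 142) = 0.1489.
CD = 0.0232 + 0.0513 × 0.1489² = 0.02434.
D = q·S·CD = 26210 × 142 × 0.02434 = 90590 N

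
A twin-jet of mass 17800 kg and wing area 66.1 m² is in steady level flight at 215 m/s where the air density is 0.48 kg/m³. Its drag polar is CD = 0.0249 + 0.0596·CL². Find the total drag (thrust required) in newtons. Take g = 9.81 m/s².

Weight W = mg = 17800 × 9.81 = 1.7462×10^5 N; in level flight L = W.
Dynamic pressure q = 0.5 × 0.48 × 215² = 11090 Pa.
Required CL = L/(qS) = 1.7462×10^5/(11090·66.1) = 0.2381.
CD = 0.0249 + 0.0596 × 0.2381² = 0.02828.
D = q·S·CD = 11090 × 66.1 × 0.02828 = 20740 N

D = 20700 N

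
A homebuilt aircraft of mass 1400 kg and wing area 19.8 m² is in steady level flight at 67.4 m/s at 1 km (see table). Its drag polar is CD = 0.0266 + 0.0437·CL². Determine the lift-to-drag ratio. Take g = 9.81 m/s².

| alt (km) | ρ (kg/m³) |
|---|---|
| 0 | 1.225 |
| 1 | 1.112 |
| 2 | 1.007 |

L/D = 9.19

At 1 km, from the table: ρ = 1.112 kg/m³.
In steady level flight, lift balances weight: W = mg = 1400 × 9.81 = 13734 N.
Dynamic pressure q = 0.5 × 1.112 × 67.4² = 2526 Pa.
Required CL = L/(qS) = 13734/(2526·19.8) = 0.2746.
CD = 0.0266 + 0.0437 × 0.2746² = 0.0299.
L/D = CL/CD = 0.2746 / 0.0299 = 9.19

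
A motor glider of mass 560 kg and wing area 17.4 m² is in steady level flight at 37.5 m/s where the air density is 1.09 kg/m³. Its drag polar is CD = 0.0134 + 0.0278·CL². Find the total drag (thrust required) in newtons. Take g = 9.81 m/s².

Level flight ⇒ L = W = m·g = 560 × 9.81 = 5493.6 N.
Dynamic pressure q = 0.5 × 1.09 × 37.5² = 766.4 Pa.
CL = 2W/(ρv²S) = 2×5493.6/(1.09×37.5²×17.4) = 0.412.
CD = 0.0134 + 0.0278 × 0.412² = 0.01812.
D = q·S·CD = 766.4 × 17.4 × 0.01812 = 241.6 N

D = 242 N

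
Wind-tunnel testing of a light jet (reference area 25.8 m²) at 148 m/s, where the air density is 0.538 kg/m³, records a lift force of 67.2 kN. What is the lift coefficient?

From L = ½ρv²S·CL, rearranging gives CL = 2L/(ρv²S).
CL = 2 × 67200 / (0.538 × 148² × 25.8) = 0.442

CL = 0.442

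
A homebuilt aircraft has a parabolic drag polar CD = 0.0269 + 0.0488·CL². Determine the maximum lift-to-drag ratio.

For CD = CD0 + K·CL², (L/D)max occurs at CL* = √(CD0/K) and equals 1/(2√(K·CD0)).
(L/D)max = 1/(2√(0.0488 × 0.0269)) = 1/(2 × 0.03623) = 13.8

(L/D)max = 13.8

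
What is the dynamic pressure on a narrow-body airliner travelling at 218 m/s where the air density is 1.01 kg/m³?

q = 24000 Pa

q = ½ρv² = ½ × 1.01 × 218² = 24000 Pa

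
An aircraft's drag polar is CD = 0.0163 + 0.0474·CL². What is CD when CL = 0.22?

CD = 0.0163 + 0.0474 × 0.22² = 0.0163 + 0.002294 = 0.0186

CD = 0.0186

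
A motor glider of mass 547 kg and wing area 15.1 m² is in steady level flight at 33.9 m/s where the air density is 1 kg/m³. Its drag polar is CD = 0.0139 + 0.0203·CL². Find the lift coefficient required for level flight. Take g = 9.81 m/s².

CL = 0.618

Weight W = mg = 547 × 9.81 = 5366.1 N; in level flight L = W.
Dynamic pressure q = 0.5 × 1 × 33.9² = 574.6 Pa.
CL = W/(q·S) = 5366.1 / (574.6 × 15.1) = 0.6185.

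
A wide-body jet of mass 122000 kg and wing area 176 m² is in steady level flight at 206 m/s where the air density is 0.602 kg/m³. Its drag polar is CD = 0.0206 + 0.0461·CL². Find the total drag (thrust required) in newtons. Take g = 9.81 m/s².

Weight W = mg = 122000 × 9.81 = 1.1968×10^6 N; in level flight L = W.
q = ½ρv² = ½ × 0.602 × 206² = 12770 Pa.
Required CL = L/(qS) = 1.1968×10^6/(12770·176) = 0.5324.
CD = 0.0206 + 0.0461 × 0.5324² = 0.03367.
D = q·S·CD = 12770 × 176 × 0.03367 = 75680 N

D = 75700 N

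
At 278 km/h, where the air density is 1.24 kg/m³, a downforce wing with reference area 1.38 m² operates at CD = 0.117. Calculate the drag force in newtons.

Convert speed: v = 278 km/h ÷ 3.6 = 77.22 m/s.
D = ½ρv²S·CD = ½ × 1.24 × 77.22² × 1.38 × 0.117 = 597 N

D = 597 N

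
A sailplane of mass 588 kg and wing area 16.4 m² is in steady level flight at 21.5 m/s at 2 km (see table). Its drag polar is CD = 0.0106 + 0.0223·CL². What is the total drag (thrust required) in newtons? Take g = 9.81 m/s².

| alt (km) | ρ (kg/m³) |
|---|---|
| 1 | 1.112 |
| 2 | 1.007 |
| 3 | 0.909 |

At 2 km, from the table: ρ = 1.007 kg/m³.
In steady level flight, lift balances weight: W = mg = 588 × 9.81 = 5768.3 N.
Dynamic pressure q = 0.5 × 1.007 × 21.5² = 232.7 Pa.
CL = W/(q·S) = 5768.3 / (232.7 × 16.4) = 1.511.
CD = 0.0106 + 0.0223 × 1.511² = 0.06153.
D = q·S·CD = 232.7 × 16.4 × 0.06153 = 234.9 N

D = 235 N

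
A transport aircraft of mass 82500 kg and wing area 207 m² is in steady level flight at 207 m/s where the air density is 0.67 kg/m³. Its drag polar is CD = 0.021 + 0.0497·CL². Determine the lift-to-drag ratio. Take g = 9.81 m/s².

L/D = 11

Level flight ⇒ L = W = m·g = 82500 × 9.81 = 8.0932×10^5 N.
Dynamic pressure q = 0.5 × 0.67 × 207² = 14350 Pa.
CL = 2W/(ρv²S) = 2×8.0932×10^5/(0.67×207²×207) = 0.2724.
CD = 0.021 + 0.0497 × 0.2724² = 0.02469.
L/D = CL/CD = 0.2724 / 0.02469 = 11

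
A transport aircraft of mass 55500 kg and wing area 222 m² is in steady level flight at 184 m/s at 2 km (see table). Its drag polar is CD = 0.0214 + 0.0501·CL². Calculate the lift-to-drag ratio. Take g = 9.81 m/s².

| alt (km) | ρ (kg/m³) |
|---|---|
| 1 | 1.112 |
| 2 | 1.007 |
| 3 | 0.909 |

At 2 km, from the table: ρ = 1.007 kg/m³.
In steady level flight, lift balances weight: W = mg = 55500 × 9.81 = 5.4446×10^5 N.
q = ½ρv² = ½ × 1.007 × 184² = 17050 Pa.
Required CL = L/(qS) = 5.4446×10^5/(17050·222) = 0.1439.
CD = 0.0214 + 0.0501 × 0.1439² = 0.02244.
L/D = CL/CD = 0.1439 / 0.02244 = 6.41

L/D = 6.41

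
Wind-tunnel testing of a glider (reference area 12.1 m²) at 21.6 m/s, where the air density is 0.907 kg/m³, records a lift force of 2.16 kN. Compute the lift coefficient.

From L = ½ρv²S·CL, rearranging gives CL = 2L/(ρv²S).
CL = 2 × 2160 / (0.907 × 21.6² × 12.1) = 0.844

CL = 0.844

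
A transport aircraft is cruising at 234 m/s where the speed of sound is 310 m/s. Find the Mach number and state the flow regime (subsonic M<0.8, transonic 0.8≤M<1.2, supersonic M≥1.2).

M = v/a = 234 / 310 = 0.755
M = 0.755 → subsonic.

M = 0.755 (subsonic)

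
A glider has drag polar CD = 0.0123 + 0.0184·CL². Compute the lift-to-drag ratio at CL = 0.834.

L/D = 33.2

CD = 0.0123 + 0.0184 × 0.834² = 0.0251
L/D = CL/CD = 0.834 / 0.0251 = 33.2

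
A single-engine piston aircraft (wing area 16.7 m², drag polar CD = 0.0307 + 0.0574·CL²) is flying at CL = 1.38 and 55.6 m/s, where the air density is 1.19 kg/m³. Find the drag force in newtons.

D = 4300 N

CD = 0.0307 + 0.0574 × 1.38² = 0.14
D = ½ρv²S·CD = ½ × 1.19 × 55.6² × 16.7 × 0.14 = 4300 N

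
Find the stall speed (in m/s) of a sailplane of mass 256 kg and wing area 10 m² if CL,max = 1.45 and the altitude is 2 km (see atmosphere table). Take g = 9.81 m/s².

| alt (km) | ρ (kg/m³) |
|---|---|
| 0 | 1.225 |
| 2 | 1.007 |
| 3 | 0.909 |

V_stall = 18.5 m/s

At 2 km, from the table: ρ = 1.007 kg/m³.
Stall occurs when L = W at CL,max. W = mg = 256 × 9.81 = 2511 N.
V_stall = √(2W/(ρ·S·CL,max)) = √(2 × 2511 / (1.007 × 10 × 1.45))
V_stall = √344 = 18.5 m/s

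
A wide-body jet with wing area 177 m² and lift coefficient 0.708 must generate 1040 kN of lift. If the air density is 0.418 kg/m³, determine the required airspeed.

L = ½ρv²S·CL ⇒ v = √(2L/(ρ·S·CL))
v = √(2 × 1.04×10^6 / (0.418 × 177 × 0.708)) = √39710 = 199 m/s

v = 199 m/s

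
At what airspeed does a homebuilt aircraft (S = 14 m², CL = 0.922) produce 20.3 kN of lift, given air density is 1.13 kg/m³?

L = ½ρv²S·CL ⇒ v = √(2L/(ρ·S·CL))
v = √(2 × 20300 / (1.13 × 14 × 0.922)) = √2783 = 52.8 m/s

v = 52.8 m/s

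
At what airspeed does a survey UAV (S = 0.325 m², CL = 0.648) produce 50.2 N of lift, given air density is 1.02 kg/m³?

L = ½ρv²S·CL ⇒ v = √(2L/(ρ·S·CL))
v = √(2 × 50.2 / (1.02 × 0.325 × 0.648)) = √467.4 = 21.6 m/s

v = 21.6 m/s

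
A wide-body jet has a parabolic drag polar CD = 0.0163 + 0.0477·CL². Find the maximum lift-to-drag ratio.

(L/D)max = 17.9

For CD = CD0 + K·CL², (L/D)max occurs at CL* = √(CD0/K) and equals 1/(2√(K·CD0)).
(L/D)max = 1/(2√(0.0477 × 0.0163)) = 1/(2 × 0.02788) = 17.9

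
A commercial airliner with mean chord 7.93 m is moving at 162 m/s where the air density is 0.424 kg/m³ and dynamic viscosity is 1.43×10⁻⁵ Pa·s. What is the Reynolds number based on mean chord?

Re = ρ·v·c/μ = 0.424 × 162 × 7.93 / (1.43×10⁻⁵) = 3.81×10^7

Re = 3.81×10^7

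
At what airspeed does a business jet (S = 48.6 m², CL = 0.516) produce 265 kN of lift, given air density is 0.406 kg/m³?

L = ½ρv²S·CL ⇒ v = √(2L/(ρ·S·CL))
v = √(2 × 2.65×10^5 / (0.406 × 48.6 × 0.516)) = √52060 = 228 m/s

v = 228 m/s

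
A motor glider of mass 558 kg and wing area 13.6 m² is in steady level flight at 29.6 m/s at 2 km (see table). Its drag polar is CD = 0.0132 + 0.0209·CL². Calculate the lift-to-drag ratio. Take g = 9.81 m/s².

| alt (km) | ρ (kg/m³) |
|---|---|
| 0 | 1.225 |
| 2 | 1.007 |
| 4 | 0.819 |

At 2 km, from the table: ρ = 1.007 kg/m³.
Weight W = mg = 558 × 9.81 = 5474 N; in level flight L = W.
q = ½ρv² = ½ × 1.007 × 29.6² = 441.1 Pa.
Required CL = L/(qS) = 5474/(441.1·13.6) = 0.9124.
CD = 0.0132 + 0.0209 × 0.9124² = 0.0306.
L/D = CL/CD = 0.9124 / 0.0306 = 29.8

L/D = 29.8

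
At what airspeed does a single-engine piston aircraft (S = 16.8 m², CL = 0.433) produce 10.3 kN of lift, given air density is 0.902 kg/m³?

L = ½ρv²S·CL ⇒ v = √(2L/(ρ·S·CL))
v = √(2 × 10300 / (0.902 × 16.8 × 0.433)) = √3140 = 56 m/s

v = 56 m/s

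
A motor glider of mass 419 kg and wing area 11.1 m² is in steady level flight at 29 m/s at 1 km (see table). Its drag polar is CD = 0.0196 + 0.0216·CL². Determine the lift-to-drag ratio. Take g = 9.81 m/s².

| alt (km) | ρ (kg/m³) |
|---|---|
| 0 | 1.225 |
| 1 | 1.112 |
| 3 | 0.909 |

At 1 km, from the table: ρ = 1.112 kg/m³.
Level flight ⇒ L = W = m·g = 419 × 9.81 = 4110.4 N.
q = ½ρv² = ½ × 1.112 × 29² = 467.6 Pa.
CL = 2W/(ρv²S) = 2×4110.4/(1.112×29²×11.1) = 0.7919.
CD = 0.0196 + 0.0216 × 0.7919² = 0.03315.
L/D = CL/CD = 0.7919 / 0.03315 = 23.9

L/D = 23.9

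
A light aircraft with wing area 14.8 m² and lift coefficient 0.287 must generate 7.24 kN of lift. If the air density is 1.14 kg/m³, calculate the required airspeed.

L = ½ρv²S·CL ⇒ v = √(2L/(ρ·S·CL))
v = √(2 × 7240 / (1.14 × 14.8 × 0.287)) = √2990 = 54.7 m/s

v = 54.7 m/s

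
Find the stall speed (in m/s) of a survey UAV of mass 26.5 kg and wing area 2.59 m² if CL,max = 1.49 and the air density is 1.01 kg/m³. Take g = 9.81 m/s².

V_stall = 11.5 m/s

Weight W = mg = 26.5 × 9.81 = 260 N.
From L = ½ρV²S·CL,max = W: V_stall = √(2W/(ρSCL,max)) = √(2·260/(1.01·2.59·1.49))
V_stall = √133.4 = 11.5 m/s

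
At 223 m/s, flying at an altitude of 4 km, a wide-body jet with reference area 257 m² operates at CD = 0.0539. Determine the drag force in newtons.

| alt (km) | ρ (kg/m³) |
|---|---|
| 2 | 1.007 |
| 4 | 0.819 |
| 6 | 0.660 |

At 4 km, from the table: ρ = 0.819 kg/m³.
Dynamic pressure q = ½ρv² = ½ × 0.819 × 223² = 20360 Pa.
D = q·S·CD = 20360 × 257 × 0.0539 = 2.82×10^5 N ≈ 282 kN

D = 2.82×10^5 N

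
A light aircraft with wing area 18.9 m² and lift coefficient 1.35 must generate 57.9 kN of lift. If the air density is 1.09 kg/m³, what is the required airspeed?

v = 64.5 m/s

L = ½ρv²S·CL ⇒ v = √(2L/(ρ·S·CL))
v = √(2 × 57900 / (1.09 × 18.9 × 1.35)) = √4164 = 64.5 m/s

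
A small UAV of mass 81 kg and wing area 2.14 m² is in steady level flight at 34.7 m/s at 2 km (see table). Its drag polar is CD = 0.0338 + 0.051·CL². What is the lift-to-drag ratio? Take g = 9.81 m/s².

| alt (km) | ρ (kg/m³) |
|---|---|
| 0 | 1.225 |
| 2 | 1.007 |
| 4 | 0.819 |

At 2 km, from the table: ρ = 1.007 kg/m³.
Level flight ⇒ L = W = m·g = 81 × 9.81 = 794.61 N.
q = ½ρv² = ½ × 1.007 × 34.7² = 606.3 Pa.
CL = 2W/(ρv²S) = 2×794.61/(1.007×34.7²×2.14) = 0.6125.
CD = 0.0338 + 0.051 × 0.6125² = 0.05293.
L/D = CL/CD = 0.6125 / 0.05293 = 11.6

L/D = 11.6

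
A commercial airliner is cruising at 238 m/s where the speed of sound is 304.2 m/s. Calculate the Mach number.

M = v/a = 238 / 304.2 = 0.782

M = 0.782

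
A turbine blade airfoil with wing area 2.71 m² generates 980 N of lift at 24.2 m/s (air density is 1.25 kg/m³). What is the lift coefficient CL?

CL = 0.988

From L = ½ρv²S·CL, rearranging gives CL = 2L/(ρv²S).
CL = 2 × 980 / (1.25 × 24.2² × 2.71) = 0.988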